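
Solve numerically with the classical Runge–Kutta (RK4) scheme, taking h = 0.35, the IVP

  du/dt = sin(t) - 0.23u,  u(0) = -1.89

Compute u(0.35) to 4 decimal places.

RK4: k1 = f(t_n, u_n); k2 = f(t_n + h/2, u_n + (h/2)·k1); k3 = f(t_n + h/2, u_n + (h/2)·k2); k4 = f(t_n + h, u_n + h·k3); u_{n+1} = u_n + (h/6)·(k1 + 2k2 + 2k3 + k4).
t=0.000000, u=-1.890000:
  k1 = f(0.000000, -1.890000) = 0.434700
  k2 = f(0.175000, -1.813927) = 0.591311
  k3 = f(0.175000, -1.786520) = 0.585008
  k4 = f(0.350000, -1.685247) = 0.730505
  u ← -1.890000 + (0.35/6)·(k1 + 2k2 + 2k3 + k4) = -1.684792
u(0.35) ≈ -1.6848

-1.6848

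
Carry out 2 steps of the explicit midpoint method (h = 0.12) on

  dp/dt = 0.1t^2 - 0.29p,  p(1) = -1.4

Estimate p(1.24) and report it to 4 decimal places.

Midpoint: k1 = f(t_n, p_n); k2 = f(t_n + h/2, p_n + (h/2)·k1); p_{n+1} = p_n + h·k2.
t=1.000000, p=-1.400000:
  k1 = f(1.000000, -1.400000) = 0.506000
  k2 = f(1.060000, -1.369640) = 0.509556
  p ← -1.400000 + 0.12·0.509556 = -1.338853
t=1.120000, p=-1.338853:
  k1 = f(1.120000, -1.338853) = 0.513707
  k2 = f(1.180000, -1.308031) = 0.518569
  p ← -1.338853 + 0.12·0.518569 = -1.276625
p(1.24) ≈ -1.2766

-1.2766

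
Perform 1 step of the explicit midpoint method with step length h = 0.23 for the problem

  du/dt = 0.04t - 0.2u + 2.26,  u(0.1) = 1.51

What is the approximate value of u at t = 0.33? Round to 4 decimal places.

1.9519

Midpoint: k1 = f(t_n, u_n); k2 = f(t_n + h/2, u_n + (h/2)·k1); u_{n+1} = u_n + h·k2.
t=0.100000, u=1.510000:
  k1 = f(0.100000, 1.510000) = 1.962000
  k2 = f(0.215000, 1.735630) = 1.921474
  u ← 1.510000 + 0.23·1.921474 = 1.951939
u(0.33) ≈ 1.9519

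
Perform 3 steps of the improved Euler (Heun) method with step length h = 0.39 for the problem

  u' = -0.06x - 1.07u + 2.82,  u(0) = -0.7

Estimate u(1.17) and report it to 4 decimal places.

1.6044

Heun: k1 = f(x_n, u_n); k2 = f(x_n + h, u_n + h·k1); u_{n+1} = u_n + (h/2)·(k1 + k2).
x=0.000000, u=-0.700000:
  k1 = f(0.000000, -0.700000) = 3.569000
  k2 = f(0.390000, 0.691910) = 2.056256
  u ← -0.700000 + (0.39/2)·(3.569000 + 2.056256) = 0.396925
x=0.390000, u=0.396925:
  k1 = f(0.390000, 0.396925) = 2.371890
  k2 = f(0.780000, 1.321962) = 1.358700
  u ← 0.396925 + (0.39/2)·(2.371890 + 1.358700) = 1.124390
x=0.780000, u=1.124390:
  k1 = f(0.780000, 1.124390) = 1.570103
  k2 = f(1.170000, 1.736730) = 0.891499
  u ← 1.124390 + (0.39/2)·(1.570103 + 0.891499) = 1.604402
u(1.17) ≈ 1.6044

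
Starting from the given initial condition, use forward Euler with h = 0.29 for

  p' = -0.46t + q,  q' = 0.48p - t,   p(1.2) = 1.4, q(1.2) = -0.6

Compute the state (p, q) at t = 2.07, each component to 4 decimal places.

Euler on (p,q): p_{n+1} = p_n + h·p', q_{n+1} = q_n + h·q'.
1.200000: (1.400000, -0.600000); f=(-1.152000, -0.528000) → (1.065920, -0.753120)
1.490000: (1.065920, -0.753120); f=(-1.438520, -0.978358) → (0.648749, -1.036844)
1.780000: (0.648749, -1.036844); f=(-1.855644, -1.468600) → (0.110612, -1.462738)
(p(2.07), q(2.07)) ≈ (0.1106, -1.4627)

0.1106, -1.4627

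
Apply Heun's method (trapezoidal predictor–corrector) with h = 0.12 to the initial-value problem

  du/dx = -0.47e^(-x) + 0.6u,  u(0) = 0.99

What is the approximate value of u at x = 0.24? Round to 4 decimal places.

1.0348

Heun: k1 = f(x_n, u_n); k2 = f(x_n + h, u_n + h·k1); u_{n+1} = u_n + (h/2)·(k1 + k2).
x=0.000000, u=0.990000:
  k1 = f(0.000000, 0.990000) = 0.124000
  k2 = f(0.120000, 1.004880) = 0.186075
  u ← 0.990000 + (0.12/2)·(0.124000 + 0.186075) = 1.008605
x=0.120000, u=1.008605:
  k1 = f(0.120000, 1.008605) = 0.188310
  k2 = f(0.240000, 1.031202) = 0.249006
  u ← 1.008605 + (0.12/2)·(0.188310 + 0.249006) = 1.034843
u(0.24) ≈ 1.0348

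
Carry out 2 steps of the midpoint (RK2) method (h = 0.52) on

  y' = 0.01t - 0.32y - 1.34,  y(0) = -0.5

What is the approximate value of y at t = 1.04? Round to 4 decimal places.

Midpoint: k1 = f(t_n, y_n); k2 = f(t_n + h/2, y_n + (h/2)·k1); y_{n+1} = y_n + h·k2.
t=0.000000, y=-0.500000:
  k1 = f(0.000000, -0.500000) = -1.180000
  k2 = f(0.260000, -0.806800) = -1.079224
  y ← -0.500000 + 0.52·(-1.079224) = -1.061196
t=0.520000, y=-1.061196:
  k1 = f(0.520000, -1.061196) = -0.995217
  k2 = f(0.780000, -1.319953) = -0.909815
  y ← -1.061196 + 0.52·(-0.909815) = -1.534300
y(1.04) ≈ -1.5343

-1.5343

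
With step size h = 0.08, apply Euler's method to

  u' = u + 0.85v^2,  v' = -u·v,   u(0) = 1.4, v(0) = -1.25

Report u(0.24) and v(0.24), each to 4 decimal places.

2.0415, -0.8247

Euler on (u,v): u_{n+1} = u_n + h·u', v_{n+1} = v_n + h·v'.
0.000000: (1.400000, -1.250000); f=(2.728125, 1.750000) → (1.618250, -1.110000)
0.080000: (1.618250, -1.110000); f=(2.665535, 1.796257) → (1.831493, -0.966299)
0.160000: (1.831493, -0.966299); f=(2.625167, 1.769770) → (2.041506, -0.824718)
(u(0.24), v(0.24)) ≈ (2.0415, -0.8247)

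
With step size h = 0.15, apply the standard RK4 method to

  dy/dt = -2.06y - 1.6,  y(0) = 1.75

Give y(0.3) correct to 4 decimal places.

0.5853

RK4: k1 = f(t_n, y_n); k2 = f(t_n + h/2, y_n + (h/2)·k1); k3 = f(t_n + h/2, y_n + (h/2)·k2); k4 = f(t_n + h, y_n + h·k3); y_{n+1} = y_n + (h/6)·(k1 + 2k2 + 2k3 + k4).
t=0.000000, y=1.750000:
  k1 = f(0.000000, 1.750000) = -5.205000
  k2 = f(0.075000, 1.359625) = -4.400828
  k3 = f(0.075000, 1.419938) = -4.525072
  k4 = f(0.150000, 1.071239) = -3.806753
  y ← 1.750000 + (0.15/6)·(k1 + 2k2 + 2k3 + k4) = 1.078411
t=0.150000, y=1.078411:
  k1 = f(0.150000, 1.078411) = -3.821527
  k2 = f(0.225000, 0.791797) = -3.231101
  k3 = f(0.225000, 0.836079) = -3.322322
  k4 = f(0.300000, 0.580063) = -2.794930
  y ← 1.078411 + (0.15/6)·(k1 + 2k2 + 2k3 + k4) = 0.585329
y(0.3) ≈ 0.5853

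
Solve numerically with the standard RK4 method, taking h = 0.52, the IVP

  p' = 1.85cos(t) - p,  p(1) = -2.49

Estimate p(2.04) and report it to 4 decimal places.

-0.9268

RK4: k1 = f(t_n, p_n); k2 = f(t_n + h/2, p_n + (h/2)·k1); k3 = f(t_n + h/2, p_n + (h/2)·k2); k4 = f(t_n + h, p_n + h·k3); p_{n+1} = p_n + (h/6)·(k1 + 2k2 + 2k3 + k4).
t=1.000000, p=-2.490000:
  k1 = f(1.000000, -2.490000) = 3.489559
  k2 = f(1.260000, -1.582715) = 2.148476
  k3 = f(1.260000, -1.931396) = 2.497158
  k4 = f(1.520000, -1.191478) = 1.285411
  p ← -2.490000 + (0.52/6)·(k1 + 2k2 + 2k3 + k4) = -1.270926
t=1.520000, p=-1.270926:
  k1 = f(1.520000, -1.270926) = 1.364859
  k2 = f(1.780000, -0.916063) = 0.531853
  k3 = f(1.780000, -1.132644) = 0.748435
  k4 = f(2.040000, -0.881740) = 0.045214
  p ← -1.270926 + (0.52/6)·(k1 + 2k2 + 2k3 + k4) = -0.926803
p(2.04) ≈ -0.9268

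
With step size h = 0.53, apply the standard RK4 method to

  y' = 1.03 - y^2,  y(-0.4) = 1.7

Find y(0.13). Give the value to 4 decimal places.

RK4: k1 = f(x_n, y_n); k2 = f(x_n + h/2, y_n + (h/2)·k1); k3 = f(x_n + h/2, y_n + (h/2)·k2); k4 = f(x_n + h, y_n + h·k3); y_{n+1} = y_n + (h/6)·(k1 + 2k2 + 2k3 + k4).
x=-0.400000, y=1.700000:
  k1 = f(-0.400000, 1.700000) = -1.860000
  k2 = f(-0.135000, 1.207100) = -0.427090
  k3 = f(-0.135000, 1.586821) = -1.488001
  k4 = f(0.130000, 0.911359) = 0.199424
  y ← 1.700000 + (0.53/6)·(k1 + 2k2 + 2k3 + k4) = 1.214983
y(0.13) ≈ 1.2150

1.2150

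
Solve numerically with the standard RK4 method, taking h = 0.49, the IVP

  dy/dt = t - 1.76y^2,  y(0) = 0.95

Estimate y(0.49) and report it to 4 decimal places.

0.6059

RK4: k1 = f(t_n, y_n); k2 = f(t_n + h/2, y_n + (h/2)·k1); k3 = f(t_n + h/2, y_n + (h/2)·k2); k4 = f(t_n + h, y_n + h·k3); y_{n+1} = y_n + (h/6)·(k1 + 2k2 + 2k3 + k4).
t=0.000000, y=0.950000:
  k1 = f(0.000000, 0.950000) = -1.588400
  k2 = f(0.245000, 0.560842) = -0.308597
  k3 = f(0.245000, 0.874394) = -1.100633
  k4 = f(0.490000, 0.410690) = 0.193148
  y ← 0.950000 + (0.49/6)·(k1 + 2k2 + 2k3 + k4) = 0.605880
y(0.49) ≈ 0.6059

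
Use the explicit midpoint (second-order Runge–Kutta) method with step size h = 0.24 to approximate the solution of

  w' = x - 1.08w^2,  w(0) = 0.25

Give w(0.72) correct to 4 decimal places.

0.4372

Midpoint: k1 = f(x_n, w_n); k2 = f(x_n + h/2, w_n + (h/2)·k1); w_{n+1} = w_n + h·k2.
x=0.000000, w=0.250000:
  k1 = f(0.000000, 0.250000) = -0.067500
  k2 = f(0.120000, 0.241900) = 0.056803
  w ← 0.250000 + 0.24·0.056803 = 0.263633
x=0.240000, w=0.263633:
  k1 = f(0.240000, 0.263633) = 0.164938
  k2 = f(0.360000, 0.283425) = 0.273244
  w ← 0.263633 + 0.24·0.273244 = 0.329211
x=0.480000, w=0.329211:
  k1 = f(0.480000, 0.329211) = 0.362950
  k2 = f(0.600000, 0.372765) = 0.449930
  w ← 0.329211 + 0.24·0.449930 = 0.437194
w(0.72) ≈ 0.4372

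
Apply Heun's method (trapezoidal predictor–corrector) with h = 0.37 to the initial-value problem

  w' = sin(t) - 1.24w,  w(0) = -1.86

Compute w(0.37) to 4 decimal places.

Heun: k1 = f(t_n, w_n); k2 = f(t_n + h, w_n + h·k1); w_{n+1} = w_n + (h/2)·(k1 + k2).
t=0.000000, w=-1.860000:
  k1 = f(0.000000, -1.860000) = 2.306400
  k2 = f(0.370000, -1.006632) = 1.609839
  w ← -1.860000 + (0.37/2)·(2.306400 + 1.609839) = -1.135496
w(0.37) ≈ -1.1355

-1.1355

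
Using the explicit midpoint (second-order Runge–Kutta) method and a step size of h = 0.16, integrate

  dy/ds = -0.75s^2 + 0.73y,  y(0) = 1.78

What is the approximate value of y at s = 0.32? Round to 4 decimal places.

2.2393

Midpoint: k1 = f(s_n, y_n); k2 = f(s_n + h/2, y_n + (h/2)·k1); y_{n+1} = y_n + h·k2.
s=0.000000, y=1.780000:
  k1 = f(0.000000, 1.780000) = 1.299400
  k2 = f(0.080000, 1.883952) = 1.370485
  y ← 1.780000 + 0.16·1.370485 = 1.999278
s=0.160000, y=1.999278:
  k1 = f(0.160000, 1.999278) = 1.440273
  k2 = f(0.240000, 2.114499) = 1.500385
  y ← 1.999278 + 0.16·1.500385 = 2.239339
y(0.32) ≈ 2.2393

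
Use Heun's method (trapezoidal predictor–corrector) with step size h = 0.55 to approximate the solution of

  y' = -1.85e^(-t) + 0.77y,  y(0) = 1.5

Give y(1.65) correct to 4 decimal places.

Heun: k1 = f(t_n, y_n); k2 = f(t_n + h, y_n + h·k1); y_{n+1} = y_n + (h/2)·(k1 + k2).
t=0.000000, y=1.500000:
  k1 = f(0.000000, 1.500000) = -0.695000
  k2 = f(0.550000, 1.117750) = -0.206690
  y ← 1.500000 + (0.55/2)·(-0.695000 + (-0.206690)) = 1.252035
t=0.550000, y=1.252035:
  k1 = f(0.550000, 1.252035) = -0.103290
  k2 = f(1.100000, 1.195226) = 0.304512
  y ← 1.252035 + (0.55/2)·(-0.103290 + 0.304512) = 1.307372
t=1.100000, y=1.307372:
  k1 = f(1.100000, 1.307372) = 0.390865
  k2 = f(1.650000, 1.522347) = 0.816915
  y ← 1.307372 + (0.55/2)·(0.390865 + 0.816915) = 1.639511
y(1.65) ≈ 1.6395

1.6395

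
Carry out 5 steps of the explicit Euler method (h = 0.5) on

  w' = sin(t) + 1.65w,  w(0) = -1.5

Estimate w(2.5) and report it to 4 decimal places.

-26.1440

Euler: w_{n+1} = w_n + h·f(t_n, w_n).
t=0.000000, w=-1.500000: f=-2.475000 → w ← -1.500000 + 0.5·(-2.475000) = -2.737500
t=0.500000, w=-2.737500: f=-4.037449 → w ← -2.737500 + 0.5·(-4.037449) = -4.756225
t=1.000000, w=-4.756225: f=-7.006300 → w ← -4.756225 + 0.5·(-7.006300) = -8.259375
t=1.500000, w=-8.259375: f=-12.630473 → w ← -8.259375 + 0.5·(-12.630473) = -14.574611
t=2.000000, w=-14.574611: f=-23.138811 → w ← -14.574611 + 0.5·(-23.138811) = -26.144017
w(2.5) ≈ -26.1440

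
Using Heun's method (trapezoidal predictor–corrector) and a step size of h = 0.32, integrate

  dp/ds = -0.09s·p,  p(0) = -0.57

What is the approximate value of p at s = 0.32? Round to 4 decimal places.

-0.5674

Heun: k1 = f(s_n, p_n); k2 = f(s_n + h, p_n + h·k1); p_{n+1} = p_n + (h/2)·(k1 + k2).
s=0.000000, p=-0.570000:
  k1 = f(0.000000, -0.570000) = 0.000000
  k2 = f(0.320000, -0.570000) = 0.016416
  p ← -0.570000 + (0.32/2)·(0.000000 + 0.016416) = -0.567373
p(0.32) ≈ -0.5674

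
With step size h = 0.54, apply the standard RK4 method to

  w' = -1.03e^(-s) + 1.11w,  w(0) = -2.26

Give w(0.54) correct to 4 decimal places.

-4.7184

RK4: k1 = f(s_n, w_n); k2 = f(s_n + h/2, w_n + (h/2)·k1); k3 = f(s_n + h/2, w_n + (h/2)·k2); k4 = f(s_n + h, w_n + h·k3); w_{n+1} = w_n + (h/6)·(k1 + 2k2 + 2k3 + k4).
s=0.000000, w=-2.260000:
  k1 = f(0.000000, -2.260000) = -3.538600
  k2 = f(0.270000, -3.215422) = -4.355399
  k3 = f(0.270000, -3.435958) = -4.600194
  k4 = f(0.540000, -4.744105) = -5.866187
  w ← -2.260000 + (0.54/6)·(k1 + 2k2 + 2k3 + k4) = -4.718438
w(0.54) ≈ -4.7184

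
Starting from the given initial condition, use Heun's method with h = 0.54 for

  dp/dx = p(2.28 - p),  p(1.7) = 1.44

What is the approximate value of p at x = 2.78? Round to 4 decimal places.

2.0756

Heun: k1 = f(x_n, p_n); k2 = f(x_n + h, p_n + h·k1); p_{n+1} = p_n + (h/2)·(k1 + k2).
x=1.700000, p=1.440000:
  k1 = f(1.700000, 1.440000) = 1.209600
  k2 = f(2.240000, 2.093184) = 0.391040
  p ← 1.440000 + (0.54/2)·(1.209600 + 0.391040) = 1.872173
x=2.240000, p=1.872173:
  k1 = f(2.240000, 1.872173) = 0.763523
  k2 = f(2.780000, 2.284475) = -0.010224
  p ← 1.872173 + (0.54/2)·(0.763523 + (-0.010224)) = 2.075564
p(2.78) ≈ 2.0756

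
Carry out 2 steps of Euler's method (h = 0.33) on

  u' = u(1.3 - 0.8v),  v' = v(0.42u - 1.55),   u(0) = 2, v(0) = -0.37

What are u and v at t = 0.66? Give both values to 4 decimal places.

Euler on (u,v): u_{n+1} = u_n + h·u', v_{n+1} = v_n + h·v'.
0.000000: (2.000000, -0.370000); f=(3.192000, 0.262700) → (3.053360, -0.283309)
0.330000: (3.053360, -0.283309); f=(4.661403, 0.075810) → (4.591623, -0.258292)
(u(0.66), v(0.66)) ≈ (4.5916, -0.2583)

4.5916, -0.2583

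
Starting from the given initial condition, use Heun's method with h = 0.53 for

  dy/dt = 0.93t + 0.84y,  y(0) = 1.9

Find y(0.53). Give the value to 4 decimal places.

3.0648

Heun: k1 = f(t_n, y_n); k2 = f(t_n + h, y_n + h·k1); y_{n+1} = y_n + (h/2)·(k1 + k2).
t=0.000000, y=1.900000:
  k1 = f(0.000000, 1.900000) = 1.596000
  k2 = f(0.530000, 2.745880) = 2.799439
  y ← 1.900000 + (0.53/2)·(1.596000 + 2.799439) = 3.064791
y(0.53) ≈ 3.0648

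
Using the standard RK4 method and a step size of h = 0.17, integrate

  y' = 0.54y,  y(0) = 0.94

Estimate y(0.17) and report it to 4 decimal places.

RK4: k1 = f(x_n, y_n); k2 = f(x_n + h/2, y_n + (h/2)·k1); k3 = f(x_n + h/2, y_n + (h/2)·k2); k4 = f(x_n + h, y_n + h·k3); y_{n+1} = y_n + (h/6)·(k1 + 2k2 + 2k3 + k4).
x=0.000000, y=0.940000:
  k1 = f(0.000000, 0.940000) = 0.507600
  k2 = f(0.085000, 0.983146) = 0.530899
  k3 = f(0.085000, 0.985126) = 0.531968
  k4 = f(0.170000, 1.030435) = 0.556435
  y ← 0.940000 + (0.17/6)·(k1 + 2k2 + 2k3 + k4) = 1.030377
y(0.17) ≈ 1.0304

1.0304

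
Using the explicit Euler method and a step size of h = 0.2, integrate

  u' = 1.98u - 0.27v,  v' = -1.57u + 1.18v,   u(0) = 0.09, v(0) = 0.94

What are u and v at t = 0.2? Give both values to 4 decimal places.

Euler on (u,v): u_{n+1} = u_n + h·u', v_{n+1} = v_n + h·v'.
0.000000: (0.090000, 0.940000); f=(-0.075600, 0.967900) → (0.074880, 1.133580)
(u(0.2), v(0.2)) ≈ (0.0749, 1.1336)

0.0749, 1.1336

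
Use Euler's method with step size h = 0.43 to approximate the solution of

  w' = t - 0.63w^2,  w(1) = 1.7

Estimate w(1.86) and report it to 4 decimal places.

Euler: w_{n+1} = w_n + h·f(t_n, w_n).
t=1.000000, w=1.700000: f=-0.820700 → w ← 1.700000 + 0.43·(-0.820700) = 1.347099
t=1.430000, w=1.347099: f=0.286754 → w ← 1.347099 + 0.43·0.286754 = 1.470403
w(1.86) ≈ 1.4704

1.4704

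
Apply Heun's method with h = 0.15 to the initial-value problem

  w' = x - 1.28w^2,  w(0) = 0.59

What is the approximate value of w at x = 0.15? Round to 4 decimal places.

Heun: k1 = f(x_n, w_n); k2 = f(x_n + h, w_n + h·k1); w_{n+1} = w_n + (h/2)·(k1 + k2).
x=0.000000, w=0.590000:
  k1 = f(0.000000, 0.590000) = -0.445568
  k2 = f(0.150000, 0.523165) = -0.200338
  w ← 0.590000 + (0.15/2)·(-0.445568 + (-0.200338)) = 0.541557
w(0.15) ≈ 0.5416

0.5416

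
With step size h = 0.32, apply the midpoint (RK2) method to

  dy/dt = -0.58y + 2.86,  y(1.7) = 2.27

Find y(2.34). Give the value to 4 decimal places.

3.0907

Midpoint: k1 = f(t_n, y_n); k2 = f(t_n + h/2, y_n + (h/2)·k1); y_{n+1} = y_n + h·k2.
t=1.700000, y=2.270000:
  k1 = f(1.700000, 2.270000) = 1.543400
  k2 = f(1.860000, 2.516944) = 1.400172
  y ← 2.270000 + 0.32·1.400172 = 2.718055
t=2.020000, y=2.718055:
  k1 = f(2.020000, 2.718055) = 1.283528
  k2 = f(2.180000, 2.923420) = 1.164417
  y ← 2.718055 + 0.32·1.164417 = 3.090669
y(2.34) ≈ 3.0907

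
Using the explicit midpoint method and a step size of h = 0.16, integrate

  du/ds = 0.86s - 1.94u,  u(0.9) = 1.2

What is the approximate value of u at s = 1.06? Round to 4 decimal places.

Midpoint: k1 = f(s_n, u_n); k2 = f(s_n + h/2, u_n + (h/2)·k1); u_{n+1} = u_n + h·k2.
s=0.900000, u=1.200000:
  k1 = f(0.900000, 1.200000) = -1.554000
  k2 = f(0.980000, 1.075680) = -1.244019
  u ← 1.200000 + 0.16·(-1.244019) = 1.000957
u(1.06) ≈ 1.0010

1.0010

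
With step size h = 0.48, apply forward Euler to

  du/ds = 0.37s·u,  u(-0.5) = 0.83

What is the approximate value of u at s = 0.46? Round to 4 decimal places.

Euler: u_{n+1} = u_n + h·f(s_n, u_n).
s=-0.500000, u=0.830000: f=-0.153550 → u ← 0.830000 + 0.48·(-0.153550) = 0.756296
s=-0.020000, u=0.756296: f=-0.005597 → u ← 0.756296 + 0.48·(-0.005597) = 0.753610
u(0.46) ≈ 0.7536

0.7536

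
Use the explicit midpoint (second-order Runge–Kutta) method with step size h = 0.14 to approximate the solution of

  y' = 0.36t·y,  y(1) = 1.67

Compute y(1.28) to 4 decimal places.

Midpoint: k1 = f(t_n, y_n); k2 = f(t_n + h/2, y_n + (h/2)·k1); y_{n+1} = y_n + h·k2.
t=1.000000, y=1.670000:
  k1 = f(1.000000, 1.670000) = 0.601200
  k2 = f(1.070000, 1.712084) = 0.659495
  y ← 1.670000 + 0.14·0.659495 = 1.762329
t=1.140000, y=1.762329:
  k1 = f(1.140000, 1.762329) = 0.723260
  k2 = f(1.210000, 1.812957) = 0.789724
  y ← 1.762329 + 0.14·0.789724 = 1.872891
y(1.28) ≈ 1.8729

1.8729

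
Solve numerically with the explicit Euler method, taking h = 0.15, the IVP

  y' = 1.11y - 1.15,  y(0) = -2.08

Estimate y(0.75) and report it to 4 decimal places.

Euler: y_{n+1} = y_n + h·f(x_n, y_n).
x=0.000000, y=-2.080000: f=-3.458800 → y ← -2.080000 + 0.15·(-3.458800) = -2.598820
x=0.150000, y=-2.598820: f=-4.034690 → y ← -2.598820 + 0.15·(-4.034690) = -3.204024
x=0.300000, y=-3.204024: f=-4.706466 → y ← -3.204024 + 0.15·(-4.706466) = -3.909993
x=0.450000, y=-3.909993: f=-5.490093 → y ← -3.909993 + 0.15·(-5.490093) = -4.733507
x=0.600000, y=-4.733507: f=-6.404193 → y ← -4.733507 + 0.15·(-6.404193) = -5.694136
y(0.75) ≈ -5.6941

-5.6941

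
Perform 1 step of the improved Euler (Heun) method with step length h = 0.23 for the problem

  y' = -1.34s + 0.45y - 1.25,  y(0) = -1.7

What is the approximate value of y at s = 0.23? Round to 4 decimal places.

Heun: k1 = f(s_n, y_n); k2 = f(s_n + h, y_n + h·k1); y_{n+1} = y_n + (h/2)·(k1 + k2).
s=0.000000, y=-1.700000:
  k1 = f(0.000000, -1.700000) = -2.015000
  k2 = f(0.230000, -2.163450) = -2.531753
  y ← -1.700000 + (0.23/2)·(-2.015000 + (-2.531753)) = -2.222877
y(0.23) ≈ -2.2229

-2.2229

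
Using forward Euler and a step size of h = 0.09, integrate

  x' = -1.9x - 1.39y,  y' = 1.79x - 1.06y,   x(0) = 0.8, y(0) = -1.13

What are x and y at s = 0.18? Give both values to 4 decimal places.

0.7787, -0.6785

Euler on (x,y): x_{n+1} = x_n + h·x', y_{n+1} = y_n + h·y'.
0.000000: (0.800000, -1.130000); f=(0.050700, 2.629800) → (0.804563, -0.893318)
0.090000: (0.804563, -0.893318); f=(-0.286958, 2.387085) → (0.778737, -0.678480)
(x(0.18), y(0.18)) ≈ (0.7787, -0.6785)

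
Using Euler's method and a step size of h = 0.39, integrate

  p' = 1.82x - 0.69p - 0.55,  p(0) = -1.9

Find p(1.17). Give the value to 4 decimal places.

Euler: p_{n+1} = p_n + h·f(x_n, p_n).
x=0.000000, p=-1.900000: f=0.761000 → p ← -1.900000 + 0.39·0.761000 = -1.603210
x=0.390000, p=-1.603210: f=1.266015 → p ← -1.603210 + 0.39·1.266015 = -1.109464
x=0.780000, p=-1.109464: f=1.635130 → p ← -1.109464 + 0.39·1.635130 = -0.471763
p(1.17) ≈ -0.4718

-0.4718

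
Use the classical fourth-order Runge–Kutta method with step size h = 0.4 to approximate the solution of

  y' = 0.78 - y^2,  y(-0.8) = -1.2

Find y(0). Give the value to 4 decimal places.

-3.7198

RK4: k1 = f(x_n, y_n); k2 = f(x_n + h/2, y_n + (h/2)·k1); k3 = f(x_n + h/2, y_n + (h/2)·k2); k4 = f(x_n + h, y_n + h·k3); y_{n+1} = y_n + (h/6)·(k1 + 2k2 + 2k3 + k4).
x=-0.800000, y=-1.200000:
  k1 = f(-0.800000, -1.200000) = -0.660000
  k2 = f(-0.600000, -1.332000) = -0.994224
  k3 = f(-0.600000, -1.398845) = -1.176767
  k4 = f(-0.400000, -1.670707) = -2.011261
  y ← -1.200000 + (0.4/6)·(k1 + 2k2 + 2k3 + k4) = -1.667549
x=-0.400000, y=-1.667549:
  k1 = f(-0.400000, -1.667549) = -2.000721
  k2 = f(-0.200000, -2.067694) = -3.495357
  k3 = f(-0.200000, -2.366621) = -4.820895
  k4 = f(0.000000, -3.595907) = -12.150551
  y ← -1.667549 + (0.4/6)·(k1 + 2k2 + 2k3 + k4) = -3.719801
y(0) ≈ -3.7198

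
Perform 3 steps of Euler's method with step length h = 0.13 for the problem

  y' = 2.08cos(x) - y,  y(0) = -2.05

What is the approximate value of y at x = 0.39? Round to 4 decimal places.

Euler: y_{n+1} = y_n + h·f(x_n, y_n).
x=0.000000, y=-2.050000: f=4.130000 → y ← -2.050000 + 0.13·4.130000 = -1.513100
x=0.130000, y=-1.513100: f=3.575549 → y ← -1.513100 + 0.13·3.575549 = -1.048279
x=0.260000, y=-1.048279: f=3.058370 → y ← -1.048279 + 0.13·3.058370 = -0.650691
y(0.39) ≈ -0.6507

-0.6507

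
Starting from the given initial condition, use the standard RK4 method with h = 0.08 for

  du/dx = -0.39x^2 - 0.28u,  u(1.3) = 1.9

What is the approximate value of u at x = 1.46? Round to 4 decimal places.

RK4: k1 = f(x_n, u_n); k2 = f(x_n + h/2, u_n + (h/2)·k1); k3 = f(x_n + h/2, u_n + (h/2)·k2); k4 = f(x_n + h, u_n + h·k3); u_{n+1} = u_n + (h/6)·(k1 + 2k2 + 2k3 + k4).
x=1.300000, u=1.900000:
  k1 = f(1.300000, 1.900000) = -1.191100
  k2 = f(1.340000, 1.852356) = -1.218944
  k3 = f(1.340000, 1.851242) = -1.218632
  k4 = f(1.380000, 1.802509) = -1.247419
  u ← 1.900000 + (0.08/6)·(k1 + 2k2 + 2k3 + k4) = 1.802484
x=1.380000, u=1.802484:
  k1 = f(1.380000, 1.802484) = -1.247412
  k2 = f(1.420000, 1.752588) = -1.277121
  k3 = f(1.420000, 1.751400) = -1.276788
  k4 = f(1.460000, 1.700341) = -1.307420
  u ← 1.802484 + (0.08/6)·(k1 + 2k2 + 2k3 + k4) = 1.700316
u(1.46) ≈ 1.7003

1.7003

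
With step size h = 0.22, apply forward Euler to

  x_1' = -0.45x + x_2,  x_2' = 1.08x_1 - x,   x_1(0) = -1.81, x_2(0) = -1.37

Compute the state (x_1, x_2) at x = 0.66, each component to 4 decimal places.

-3.0898, -3.0479

Euler on (x_1,x_2): x_1_{n+1} = x_1_n + h·x_1', x_2_{n+1} = x_2_n + h·x_2'.
0.000000: (-1.810000, -1.370000); f=(-1.370000, -1.954800) → (-2.111400, -1.800056)
0.220000: (-2.111400, -1.800056); f=(-1.899056, -2.500312) → (-2.529192, -2.350125)
0.440000: (-2.529192, -2.350125); f=(-2.548125, -3.171528) → (-3.089780, -3.047861)
(x_1(0.66), x_2(0.66)) ≈ (-3.0898, -3.0479)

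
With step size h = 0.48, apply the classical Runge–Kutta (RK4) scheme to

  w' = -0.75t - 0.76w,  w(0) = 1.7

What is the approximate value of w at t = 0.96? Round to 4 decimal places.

0.5447

RK4: k1 = f(t_n, w_n); k2 = f(t_n + h/2, w_n + (h/2)·k1); k3 = f(t_n + h/2, w_n + (h/2)·k2); k4 = f(t_n + h, w_n + h·k3); w_{n+1} = w_n + (h/6)·(k1 + 2k2 + 2k3 + k4).
t=0.000000, w=1.700000:
  k1 = f(0.000000, 1.700000) = -1.292000
  k2 = f(0.240000, 1.389920) = -1.236339
  k3 = f(0.240000, 1.403279) = -1.246492
  k4 = f(0.480000, 1.101684) = -1.197280
  w ← 1.700000 + (0.48/6)·(k1 + 2k2 + 2k3 + k4) = 1.103605
t=0.480000, w=1.103605:
  k1 = f(0.480000, 1.103605) = -1.198740
  k2 = f(0.720000, 0.815907) = -1.160089
  k3 = f(0.720000, 0.825183) = -1.167139
  k4 = f(0.960000, 0.543378) = -1.132967
  w ← 1.103605 + (0.48/6)·(k1 + 2k2 + 2k3 + k4) = 0.544712
w(0.96) ≈ 0.5447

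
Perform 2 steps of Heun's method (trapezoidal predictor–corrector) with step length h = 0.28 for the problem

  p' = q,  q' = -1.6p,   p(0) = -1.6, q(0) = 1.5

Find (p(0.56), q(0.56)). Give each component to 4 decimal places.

Heun on (p,q): k1 = f(x_n, state_n); k2 = f(x_n + h, state_n + h·k1); state_{n+1} = state_n + (h/2)·(k1 + k2).
0.000000: (-1.600000, 1.500000)
  k1 = (1.500000, 2.560000)
  predictor → (-1.180000, 2.216800)
  k2 = (2.216800, 1.888000)
  → (-1.079648, 2.122720)
0.280000: (-1.079648, 2.122720)
  k1 = (2.122720, 1.727437)
  predictor → (-0.485286, 2.606402)
  k2 = (2.606402, 0.776458)
  → (-0.417571, 2.473265)
(p(0.56), q(0.56)) ≈ (-0.4176, 2.4733)

-0.4176, 2.4733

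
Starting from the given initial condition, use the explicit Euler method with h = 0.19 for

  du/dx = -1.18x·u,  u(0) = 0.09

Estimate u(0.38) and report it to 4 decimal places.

Euler: u_{n+1} = u_n + h·f(x_n, u_n).
x=0.000000, u=0.090000: f=0.000000 → u ← 0.090000 + 0.19·0.000000 = 0.090000
x=0.190000, u=0.090000: f=-0.020178 → u ← 0.090000 + 0.19·(-0.020178) = 0.086166
u(0.38) ≈ 0.0862

0.0862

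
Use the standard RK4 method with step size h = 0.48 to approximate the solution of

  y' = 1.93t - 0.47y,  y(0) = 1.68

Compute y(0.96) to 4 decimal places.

1.8394

RK4: k1 = f(t_n, y_n); k2 = f(t_n + h/2, y_n + (h/2)·k1); k3 = f(t_n + h/2, y_n + (h/2)·k2); k4 = f(t_n + h, y_n + h·k3); y_{n+1} = y_n + (h/6)·(k1 + 2k2 + 2k3 + k4).
t=0.000000, y=1.680000:
  k1 = f(0.000000, 1.680000) = -0.789600
  k2 = f(0.240000, 1.490496) = -0.237333
  k3 = f(0.240000, 1.623040) = -0.299629
  k4 = f(0.480000, 1.536178) = 0.204396
  y ← 1.680000 + (0.48/6)·(k1 + 2k2 + 2k3 + k4) = 1.547270
t=0.480000, y=1.547270:
  k1 = f(0.480000, 1.547270) = 0.199183
  k2 = f(0.720000, 1.595074) = 0.639915
  k3 = f(0.720000, 1.700849) = 0.590201
  k4 = f(0.960000, 1.830566) = 0.992434
  y ← 1.547270 + (0.48/6)·(k1 + 2k2 + 2k3 + k4) = 1.839418
y(0.96) ≈ 1.8394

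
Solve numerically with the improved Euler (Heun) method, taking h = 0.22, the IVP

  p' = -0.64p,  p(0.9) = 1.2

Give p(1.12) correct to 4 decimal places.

Heun: k1 = f(x_n, p_n); k2 = f(x_n + h, p_n + h·k1); p_{n+1} = p_n + (h/2)·(k1 + k2).
x=0.900000, p=1.200000:
  k1 = f(0.900000, 1.200000) = -0.768000
  k2 = f(1.120000, 1.031040) = -0.659866
  p ← 1.200000 + (0.22/2)·(-0.768000 + (-0.659866)) = 1.042935
p(1.12) ≈ 1.0429

1.0429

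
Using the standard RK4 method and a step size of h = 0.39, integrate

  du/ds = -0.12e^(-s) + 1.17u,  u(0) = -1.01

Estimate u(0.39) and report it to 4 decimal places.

-1.6437

RK4: k1 = f(s_n, u_n); k2 = f(s_n + h/2, u_n + (h/2)·k1); k3 = f(s_n + h/2, u_n + (h/2)·k2); k4 = f(s_n + h, u_n + h·k3); u_{n+1} = u_n + (h/6)·(k1 + 2k2 + 2k3 + k4).
s=0.000000, u=-1.010000:
  k1 = f(0.000000, -1.010000) = -1.301700
  k2 = f(0.195000, -1.263831) = -1.577423
  k3 = f(0.195000, -1.317597) = -1.640329
  k4 = f(0.390000, -1.649728) = -2.011429
  u ← -1.010000 + (0.39/6)·(k1 + 2k2 + 2k3 + k4) = -1.643661
u(0.39) ≈ -1.6437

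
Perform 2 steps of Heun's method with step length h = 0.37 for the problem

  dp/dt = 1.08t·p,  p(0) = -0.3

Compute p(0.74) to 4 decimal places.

-0.4007

Heun: k1 = f(t_n, p_n); k2 = f(t_n + h, p_n + h·k1); p_{n+1} = p_n + (h/2)·(k1 + k2).
t=0.000000, p=-0.300000:
  k1 = f(0.000000, -0.300000) = 0.000000
  k2 = f(0.370000, -0.300000) = -0.119880
  p ← -0.300000 + (0.37/2)·(0.000000 + (-0.119880)) = -0.322178
t=0.370000, p=-0.322178:
  k1 = f(0.370000, -0.322178) = -0.128742
  k2 = f(0.740000, -0.369812) = -0.295554
  p ← -0.322178 + (0.37/2)·(-0.128742 + (-0.295554)) = -0.400673
p(0.74) ≈ -0.4007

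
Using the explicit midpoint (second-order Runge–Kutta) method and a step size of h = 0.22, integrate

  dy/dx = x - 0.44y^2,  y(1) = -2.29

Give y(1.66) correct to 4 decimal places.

Midpoint: k1 = f(x_n, y_n); k2 = f(x_n + h/2, y_n + (h/2)·k1); y_{n+1} = y_n + h·k2.
x=1.000000, y=-2.290000:
  k1 = f(1.000000, -2.290000) = -1.307404
  k2 = f(1.110000, -2.433814) = -1.496319
  y ← -2.290000 + 0.22·(-1.496319) = -2.619190
x=1.220000, y=-2.619190:
  k1 = f(1.220000, -2.619190) = -1.798469
  k2 = f(1.330000, -2.817022) = -2.161669
  y ← -2.619190 + 0.22·(-2.161669) = -3.094757
x=1.440000, y=-3.094757:
  k1 = f(1.440000, -3.094757) = -2.774110
  k2 = f(1.550000, -3.399910) = -3.536130
  y ← -3.094757 + 0.22·(-3.536130) = -3.872706
y(1.66) ≈ -3.8727

-3.8727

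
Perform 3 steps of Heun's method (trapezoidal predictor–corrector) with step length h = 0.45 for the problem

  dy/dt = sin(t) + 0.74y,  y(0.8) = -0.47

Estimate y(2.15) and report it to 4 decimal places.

0.7591

Heun: k1 = f(t_n, y_n); k2 = f(t_n + h, y_n + h·k1); y_{n+1} = y_n + (h/2)·(k1 + k2).
t=0.800000, y=-0.470000:
  k1 = f(0.800000, -0.470000) = 0.369556
  k2 = f(1.250000, -0.303700) = 0.724247
  y ← -0.470000 + (0.45/2)·(0.369556 + 0.724247) = -0.223894
t=1.250000, y=-0.223894:
  k1 = f(1.250000, -0.223894) = 0.783303
  k2 = f(1.700000, 0.128592) = 1.086823
  y ← -0.223894 + (0.45/2)·(0.783303 + 1.086823) = 0.196884
t=1.700000, y=0.196884:
  k1 = f(1.700000, 0.196884) = 1.137359
  k2 = f(2.150000, 0.708695) = 1.361333
  y ← 0.196884 + (0.45/2)·(1.137359 + 1.361333) = 0.759090
y(2.15) ≈ 0.7591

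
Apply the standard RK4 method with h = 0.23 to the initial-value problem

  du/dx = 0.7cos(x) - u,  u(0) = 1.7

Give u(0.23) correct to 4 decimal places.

1.4932

RK4: k1 = f(x_n, u_n); k2 = f(x_n + h/2, u_n + (h/2)·k1); k3 = f(x_n + h/2, u_n + (h/2)·k2); k4 = f(x_n + h, u_n + h·k3); u_{n+1} = u_n + (h/6)·(k1 + 2k2 + 2k3 + k4).
x=0.000000, u=1.700000:
  k1 = f(0.000000, 1.700000) = -1.000000
  k2 = f(0.115000, 1.585000) = -0.889624
  k3 = f(0.115000, 1.597693) = -0.902317
  k4 = f(0.230000, 1.492467) = -0.810901
  u ← 1.700000 + (0.23/6)·(k1 + 2k2 + 2k3 + k4) = 1.493200
u(0.23) ≈ 1.4932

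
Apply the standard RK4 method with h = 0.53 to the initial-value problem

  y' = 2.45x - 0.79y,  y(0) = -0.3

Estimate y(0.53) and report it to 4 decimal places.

RK4: k1 = f(x_n, y_n); k2 = f(x_n + h/2, y_n + (h/2)·k1); k3 = f(x_n + h/2, y_n + (h/2)·k2); k4 = f(x_n + h, y_n + h·k3); y_{n+1} = y_n + (h/6)·(k1 + 2k2 + 2k3 + k4).
x=0.000000, y=-0.300000:
  k1 = f(0.000000, -0.300000) = 0.237000
  k2 = f(0.265000, -0.237195) = 0.836634
  k3 = f(0.265000, -0.078292) = 0.711101
  k4 = f(0.530000, 0.076883) = 1.237762
  y ← -0.300000 + (0.53/6)·(k1 + 2k2 + 2k3 + k4) = 0.103704
y(0.53) ≈ 0.1037

0.1037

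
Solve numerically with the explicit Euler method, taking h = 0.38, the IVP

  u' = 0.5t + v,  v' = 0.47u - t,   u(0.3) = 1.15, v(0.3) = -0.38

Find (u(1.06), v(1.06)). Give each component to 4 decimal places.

1.0821, -0.3572

Euler on (u,v): u_{n+1} = u_n + h·u', v_{n+1} = v_n + h·v'.
0.300000: (1.150000, -0.380000); f=(-0.230000, 0.240500) → (1.062600, -0.288610)
0.680000: (1.062600, -0.288610); f=(0.051390, -0.180578) → (1.082128, -0.357230)
(u(1.06), v(1.06)) ≈ (1.0821, -0.3572)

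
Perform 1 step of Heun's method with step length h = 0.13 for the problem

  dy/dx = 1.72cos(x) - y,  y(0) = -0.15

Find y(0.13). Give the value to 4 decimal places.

Heun: k1 = f(x_n, y_n); k2 = f(x_n + h, y_n + h·k1); y_{n+1} = y_n + (h/2)·(k1 + k2).
x=0.000000, y=-0.150000:
  k1 = f(0.000000, -0.150000) = 1.870000
  k2 = f(0.130000, 0.093100) = 1.612386
  y ← -0.150000 + (0.13/2)·(1.870000 + 1.612386) = 0.076355
y(0.13) ≈ 0.0764

0.0764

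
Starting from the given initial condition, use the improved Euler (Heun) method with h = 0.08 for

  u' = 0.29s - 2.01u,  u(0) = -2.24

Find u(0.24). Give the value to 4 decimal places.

Heun: k1 = f(s_n, u_n); k2 = f(s_n + h, u_n + h·k1); u_{n+1} = u_n + (h/2)·(k1 + k2).
s=0.000000, u=-2.240000:
  k1 = f(0.000000, -2.240000) = 4.502400
  k2 = f(0.080000, -1.879808) = 3.801614
  u ← -2.240000 + (0.08/2)·(4.502400 + 3.801614) = -1.907839
s=0.080000, u=-1.907839:
  k1 = f(0.080000, -1.907839) = 3.857957
  k2 = f(0.160000, -1.599203) = 3.260798
  u ← -1.907839 + (0.08/2)·(3.857957 + 3.260798) = -1.623089
s=0.160000, u=-1.623089:
  k1 = f(0.160000, -1.623089) = 3.308809
  k2 = f(0.240000, -1.358384) = 2.799953
  u ← -1.623089 + (0.08/2)·(3.308809 + 2.799953) = -1.378739
u(0.24) ≈ -1.3787

-1.3787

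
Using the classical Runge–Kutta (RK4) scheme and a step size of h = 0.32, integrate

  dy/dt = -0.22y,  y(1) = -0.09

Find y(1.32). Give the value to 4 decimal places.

-0.0839

RK4: k1 = f(t_n, y_n); k2 = f(t_n + h/2, y_n + (h/2)·k1); k3 = f(t_n + h/2, y_n + (h/2)·k2); k4 = f(t_n + h, y_n + h·k3); y_{n+1} = y_n + (h/6)·(k1 + 2k2 + 2k3 + k4).
t=1.000000, y=-0.090000:
  k1 = f(1.000000, -0.090000) = 0.019800
  k2 = f(1.160000, -0.086832) = 0.019103
  k3 = f(1.160000, -0.086944) = 0.019128
  k4 = f(1.320000, -0.083879) = 0.018453
  y ← -0.090000 + (0.32/6)·(k1 + 2k2 + 2k3 + k4) = -0.083882
y(1.32) ≈ -0.0839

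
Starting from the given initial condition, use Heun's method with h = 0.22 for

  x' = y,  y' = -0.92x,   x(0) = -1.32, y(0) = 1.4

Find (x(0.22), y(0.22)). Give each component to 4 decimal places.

Heun on (x,y): k1 = f(t_n, state_n); k2 = f(t_n + h, state_n + h·k1); state_{n+1} = state_n + (h/2)·(k1 + k2).
0.000000: (-1.320000, 1.400000)
  k1 = (1.400000, 1.214400)
  predictor → (-1.012000, 1.667168)
  k2 = (1.667168, 0.931040)
  → (-0.982612, 1.635998)
(x(0.22), y(0.22)) ≈ (-0.9826, 1.6360)

-0.9826, 1.6360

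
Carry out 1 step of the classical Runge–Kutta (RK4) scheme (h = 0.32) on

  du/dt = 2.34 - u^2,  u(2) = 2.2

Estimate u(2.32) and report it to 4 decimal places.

1.7583

RK4: k1 = f(t_n, u_n); k2 = f(t_n + h/2, u_n + (h/2)·k1); k3 = f(t_n + h/2, u_n + (h/2)·k2); k4 = f(t_n + h, u_n + h·k3); u_{n+1} = u_n + (h/6)·(k1 + 2k2 + 2k3 + k4).
t=2.000000, u=2.200000:
  k1 = f(2.000000, 2.200000) = -2.500000
  k2 = f(2.160000, 1.800000) = -0.900000
  k3 = f(2.160000, 2.056000) = -1.887136
  k4 = f(2.320000, 1.596116) = -0.207588
  u ← 2.200000 + (0.32/6)·(k1 + 2k2 + 2k3 + k4) = 1.758301
u(2.32) ≈ 1.7583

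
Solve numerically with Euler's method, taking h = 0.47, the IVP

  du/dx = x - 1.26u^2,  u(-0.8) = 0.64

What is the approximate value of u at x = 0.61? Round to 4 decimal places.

Euler: u_{n+1} = u_n + h·f(x_n, u_n).
x=-0.800000, u=0.640000: f=-1.316096 → u ← 0.640000 + 0.47·(-1.316096) = 0.021435
x=-0.330000, u=0.021435: f=-0.330579 → u ← 0.021435 + 0.47·(-0.330579) = -0.133937
x=0.140000, u=-0.133937: f=0.117397 → u ← -0.133937 + 0.47·0.117397 = -0.078761
u(0.61) ≈ -0.0788

-0.0788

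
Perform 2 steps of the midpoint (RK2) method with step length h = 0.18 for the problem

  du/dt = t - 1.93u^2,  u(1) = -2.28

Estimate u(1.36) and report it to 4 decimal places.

Midpoint: k1 = f(t_n, u_n); k2 = f(t_n + h/2, u_n + (h/2)·k1); u_{n+1} = u_n + h·k2.
t=1.000000, u=-2.280000:
  k1 = f(1.000000, -2.280000) = -9.032912
  k2 = f(1.090000, -3.092962) = -17.373180
  u ← -2.280000 + 0.18·(-17.373180) = -5.407172
t=1.180000, u=-5.407172:
  k1 = f(1.180000, -5.407172) = -55.248400
  k2 = f(1.270000, -10.379528) = -206.657797
  u ← -5.407172 + 0.18·(-206.657797) = -42.605576
u(1.36) ≈ -42.6056

-42.6056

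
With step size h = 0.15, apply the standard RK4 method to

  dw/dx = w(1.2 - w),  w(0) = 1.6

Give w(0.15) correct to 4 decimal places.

1.5167

RK4: k1 = f(x_n, w_n); k2 = f(x_n + h/2, w_n + (h/2)·k1); k3 = f(x_n + h/2, w_n + (h/2)·k2); k4 = f(x_n + h, w_n + h·k3); w_{n+1} = w_n + (h/6)·(k1 + 2k2 + 2k3 + k4).
x=0.000000, w=1.600000:
  k1 = f(0.000000, 1.600000) = -0.640000
  k2 = f(0.075000, 1.552000) = -0.546304
  k3 = f(0.075000, 1.559027) = -0.559733
  k4 = f(0.150000, 1.516040) = -0.479129
  w ← 1.600000 + (0.15/6)·(k1 + 2k2 + 2k3 + k4) = 1.516720
w(0.15) ≈ 1.5167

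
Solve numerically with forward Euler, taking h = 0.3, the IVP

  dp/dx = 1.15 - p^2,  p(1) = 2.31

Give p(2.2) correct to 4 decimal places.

1.0715

Euler: p_{n+1} = p_n + h·f(x_n, p_n).
x=1.000000, p=2.310000: f=-4.186100 → p ← 2.310000 + 0.3·(-4.186100) = 1.054170
x=1.300000, p=1.054170: f=0.038726 → p ← 1.054170 + 0.3·0.038726 = 1.065788
x=1.600000, p=1.065788: f=0.014097 → p ← 1.065788 + 0.3·0.014097 = 1.070017
x=1.900000, p=1.070017: f=0.005064 → p ← 1.070017 + 0.3·0.005064 = 1.071536
p(2.2) ≈ 1.0715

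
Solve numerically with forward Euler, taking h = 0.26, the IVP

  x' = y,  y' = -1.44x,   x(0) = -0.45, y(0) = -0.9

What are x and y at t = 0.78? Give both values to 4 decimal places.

-0.9978, -0.1481

Euler on (x,y): x_{n+1} = x_n + h·x', y_{n+1} = y_n + h·y'.
0.000000: (-0.450000, -0.900000); f=(-0.900000, 0.648000) → (-0.684000, -0.731520)
0.260000: (-0.684000, -0.731520); f=(-0.731520, 0.984960) → (-0.874195, -0.475430)
0.520000: (-0.874195, -0.475430); f=(-0.475430, 1.258841) → (-0.997807, -0.148132)
(x(0.78), y(0.78)) ≈ (-0.9978, -0.1481)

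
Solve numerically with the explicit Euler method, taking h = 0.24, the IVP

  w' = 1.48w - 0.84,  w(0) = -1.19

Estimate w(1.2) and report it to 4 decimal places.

Euler: w_{n+1} = w_n + h·f(x_n, w_n).
x=0.000000, w=-1.190000: f=-2.601200 → w ← -1.190000 + 0.24·(-2.601200) = -1.814288
x=0.240000, w=-1.814288: f=-3.525146 → w ← -1.814288 + 0.24·(-3.525146) = -2.660323
x=0.480000, w=-2.660323: f=-4.777278 → w ← -2.660323 + 0.24·(-4.777278) = -3.806870
x=0.720000, w=-3.806870: f=-6.474167 → w ← -3.806870 + 0.24·(-6.474167) = -5.360670
x=0.960000, w=-5.360670: f=-8.773792 → w ← -5.360670 + 0.24·(-8.773792) = -7.466380
w(1.2) ≈ -7.4664

-7.4664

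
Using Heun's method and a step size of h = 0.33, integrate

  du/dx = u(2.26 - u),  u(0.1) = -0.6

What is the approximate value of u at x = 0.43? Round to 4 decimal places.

Heun: k1 = f(x_n, u_n); k2 = f(x_n + h, u_n + h·k1); u_{n+1} = u_n + (h/2)·(k1 + k2).
x=0.100000, u=-0.600000:
  k1 = f(0.100000, -0.600000) = -1.716000
  k2 = f(0.430000, -1.166280) = -3.996002
  u ← -0.600000 + (0.33/2)·(-1.716000 + (-3.996002)) = -1.542480
u(0.43) ≈ -1.5425

-1.5425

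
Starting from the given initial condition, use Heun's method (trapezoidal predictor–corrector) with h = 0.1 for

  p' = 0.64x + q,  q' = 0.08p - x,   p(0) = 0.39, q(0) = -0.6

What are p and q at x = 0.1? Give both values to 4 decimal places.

Heun on (p,q): k1 = f(x_n, state_n); k2 = f(x_n + h, state_n + h·k1); state_{n+1} = state_n + (h/2)·(k1 + k2).
0.000000: (0.390000, -0.600000)
  k1 = (-0.600000, 0.031200)
  predictor → (0.330000, -0.596880)
  k2 = (-0.532880, -0.073600)
  → (0.333356, -0.602120)
(p(0.1), q(0.1)) ≈ (0.3334, -0.6021)

0.3334, -0.6021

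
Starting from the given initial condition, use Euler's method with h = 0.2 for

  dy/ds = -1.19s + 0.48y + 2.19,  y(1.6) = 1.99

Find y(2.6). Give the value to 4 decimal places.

Euler: y_{n+1} = y_n + h·f(s_n, y_n).
s=1.600000, y=1.990000: f=1.241200 → y ← 1.990000 + 0.2·1.241200 = 2.238240
s=1.800000, y=2.238240: f=1.122355 → y ← 2.238240 + 0.2·1.122355 = 2.462711
s=2.000000, y=2.462711: f=0.992101 → y ← 2.462711 + 0.2·0.992101 = 2.661131
s=2.200000, y=2.661131: f=0.849343 → y ← 2.661131 + 0.2·0.849343 = 2.831000
s=2.400000, y=2.831000: f=0.692880 → y ← 2.831000 + 0.2·0.692880 = 2.969576
y(2.6) ≈ 2.9696

2.9696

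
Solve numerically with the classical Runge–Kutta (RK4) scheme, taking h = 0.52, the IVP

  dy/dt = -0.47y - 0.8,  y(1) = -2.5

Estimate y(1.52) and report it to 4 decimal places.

RK4: k1 = f(t_n, y_n); k2 = f(t_n + h/2, y_n + (h/2)·k1); k3 = f(t_n + h/2, y_n + (h/2)·k2); k4 = f(t_n + h, y_n + h·k3); y_{n+1} = y_n + (h/6)·(k1 + 2k2 + 2k3 + k4).
t=1.000000, y=-2.500000:
  k1 = f(1.000000, -2.500000) = 0.375000
  k2 = f(1.260000, -2.402500) = 0.329175
  k3 = f(1.260000, -2.414414) = 0.334775
  k4 = f(1.520000, -2.325917) = 0.293181
  y ← -2.500000 + (0.52/6)·(k1 + 2k2 + 2k3 + k4) = -2.327006
y(1.52) ≈ -2.3270

-2.3270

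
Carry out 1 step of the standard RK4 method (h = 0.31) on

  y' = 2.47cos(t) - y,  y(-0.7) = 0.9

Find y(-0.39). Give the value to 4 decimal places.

1.2236

RK4: k1 = f(t_n, y_n); k2 = f(t_n + h/2, y_n + (h/2)·k1); k3 = f(t_n + h/2, y_n + (h/2)·k2); k4 = f(t_n + h, y_n + h·k3); y_{n+1} = y_n + (h/6)·(k1 + 2k2 + 2k3 + k4).
t=-0.700000, y=0.900000:
  k1 = f(-0.700000, 0.900000) = 0.989160
  k2 = f(-0.545000, 1.053320) = 1.058845
  k3 = f(-0.545000, 1.064121) = 1.048043
  k4 = f(-0.390000, 1.224893) = 1.059632
  y ← 0.900000 + (0.31/6)·(k1 + 2k2 + 2k3 + k4) = 1.223566
y(-0.39) ≈ 1.2236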